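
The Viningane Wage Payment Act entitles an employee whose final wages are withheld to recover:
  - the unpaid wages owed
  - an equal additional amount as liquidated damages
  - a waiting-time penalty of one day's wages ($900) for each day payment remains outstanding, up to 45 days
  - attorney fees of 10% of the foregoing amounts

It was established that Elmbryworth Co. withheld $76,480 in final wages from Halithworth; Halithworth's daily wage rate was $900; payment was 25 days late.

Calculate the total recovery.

$193,006

Liquidated damages (equal amount): $76,480
Penalty days: min(25, 45) = 25
Waiting-time penalty: 25 × $900 = $22,500
Subtotal: $76,480 + $76,480 + $22,500 = $175,460
Attorney fees: 10% of $175,460 = $17,546
Total award: $175,460 + $17,546 = $193,006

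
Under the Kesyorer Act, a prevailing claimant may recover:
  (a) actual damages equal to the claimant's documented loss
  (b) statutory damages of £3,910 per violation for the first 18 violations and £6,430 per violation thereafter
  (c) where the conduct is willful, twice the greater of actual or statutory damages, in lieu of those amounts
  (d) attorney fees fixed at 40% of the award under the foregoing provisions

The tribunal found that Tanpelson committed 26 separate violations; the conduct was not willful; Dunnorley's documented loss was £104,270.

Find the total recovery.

£316,526

First 18 violations: 18 × £3,910 = £70,380
Remaining violations: (26 − 18) × £6,430 = £51,440
Statutory damages: £70,380 + £51,440 = £121,820
Conduct not willful: the in-lieu enhancement does not apply.
Actual plus statutory damages: £104,270 + £121,820 = £226,090
Attorney fees: 40% of £226,090 = £90,436
Total recovery: £226,090 + £90,436 = £316,526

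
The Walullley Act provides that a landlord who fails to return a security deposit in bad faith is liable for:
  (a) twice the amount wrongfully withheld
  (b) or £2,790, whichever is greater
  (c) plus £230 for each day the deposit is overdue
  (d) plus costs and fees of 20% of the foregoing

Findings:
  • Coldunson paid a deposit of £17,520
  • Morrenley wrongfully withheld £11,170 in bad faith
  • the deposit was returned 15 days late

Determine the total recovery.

£30,948

Doubled: 2 × £11,170 = £22,340
Minimum £2,790: £22,340 meets the minimum, no increase.
Late-return penalty: 15 × £230 = £3,450
Damages plus late penalty: £22,340 + £3,450 = £25,790
Costs and fees: 20% of £25,790 = £5,158
Total recovery: £25,790 + £5,158 = £30,948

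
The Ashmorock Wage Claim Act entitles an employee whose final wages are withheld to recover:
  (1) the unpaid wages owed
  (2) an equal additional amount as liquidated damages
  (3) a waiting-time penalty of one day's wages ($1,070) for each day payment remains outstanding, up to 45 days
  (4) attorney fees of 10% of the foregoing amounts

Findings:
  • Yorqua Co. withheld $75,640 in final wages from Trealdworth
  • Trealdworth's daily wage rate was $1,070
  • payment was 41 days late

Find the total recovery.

Liquidated damages (equal amount): $75,640
Penalty days: min(41, 45) = 41
Waiting-time penalty: 41 × $1,070 = $43,870
Subtotal: $75,640 + $75,640 + $43,870 = $195,150
Attorney fees: 10% of $195,150 = $19,515
Total award: $195,150 + $19,515 = $214,665

Total award: $214,665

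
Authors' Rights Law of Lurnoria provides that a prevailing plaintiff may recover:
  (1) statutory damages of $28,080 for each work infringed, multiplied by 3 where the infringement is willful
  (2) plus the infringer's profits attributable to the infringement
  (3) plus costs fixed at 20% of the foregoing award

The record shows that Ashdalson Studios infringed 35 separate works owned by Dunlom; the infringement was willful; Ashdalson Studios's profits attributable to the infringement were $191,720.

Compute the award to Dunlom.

Award: $3,768,144

Statutory damages: 35 × $28,080 = $982,800
Trebled: 3 × $982,800 = $2,948,400
Combined award: $2,948,400 + $191,720 = $3,140,120
Costs: 20% of $3,140,120 = $628,024
Award plus costs: $3,140,120 + $628,024 = $3,768,144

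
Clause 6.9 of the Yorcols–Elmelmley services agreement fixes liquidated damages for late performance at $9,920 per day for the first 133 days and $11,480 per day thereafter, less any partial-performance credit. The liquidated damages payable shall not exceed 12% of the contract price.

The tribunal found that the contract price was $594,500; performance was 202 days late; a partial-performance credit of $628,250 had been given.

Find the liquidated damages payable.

$71,340

First 133 days: 133 × $9,920 = $1,319,360
Remaining days: (202 − 133) × $11,480 = $792,120
Accrued per-day damages: $1,319,360 + $792,120 = $2,111,480
Less partial-performance credit: $2,111,480 − $628,250 = $1,483,230
Cap: 12% of $594,500 = $71,340
Cap at $71,340: $1,483,230 exceeds the cap → $71,340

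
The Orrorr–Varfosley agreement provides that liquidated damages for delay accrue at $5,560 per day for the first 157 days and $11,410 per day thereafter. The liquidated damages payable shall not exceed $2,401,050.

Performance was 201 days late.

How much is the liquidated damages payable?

$1,374,960

First 157 days: 157 × $5,560 = $872,920
Remaining days: (201 − 157) × $11,410 = $502,040
Accrued per-day damages: $872,920 + $502,040 = $1,374,960
Cap at $2,401,050: $1,374,960 is within the cap, no reduction.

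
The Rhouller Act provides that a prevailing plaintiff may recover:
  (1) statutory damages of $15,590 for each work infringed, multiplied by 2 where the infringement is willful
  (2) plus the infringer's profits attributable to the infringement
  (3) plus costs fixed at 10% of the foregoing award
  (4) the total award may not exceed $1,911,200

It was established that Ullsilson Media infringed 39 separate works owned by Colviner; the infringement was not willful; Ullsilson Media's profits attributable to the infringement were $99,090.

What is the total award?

$777,810

Statutory damages: 39 × $15,590 = $608,010
Infringement not willful: no ×2 enhancement.
Combined award: $608,010 + $99,090 = $707,100
Costs: 10% of $707,100 = $70,710
Award plus costs: $707,100 + $70,710 = $777,810
Cap at $1,911,200: $777,810 is within the cap, no reduction.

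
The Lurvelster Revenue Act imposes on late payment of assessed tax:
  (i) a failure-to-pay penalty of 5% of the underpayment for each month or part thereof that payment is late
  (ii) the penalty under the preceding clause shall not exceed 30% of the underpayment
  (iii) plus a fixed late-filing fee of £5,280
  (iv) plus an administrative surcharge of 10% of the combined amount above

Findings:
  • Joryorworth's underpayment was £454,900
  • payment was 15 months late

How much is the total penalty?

£155,925

Accrued rate: 5% × 15 = 75%, capped at 30% → 30%
Failure-to-pay penalty: 30% of £454,900 = £136,470
Penalty before surcharge: £136,470 + £5,280 = £141,750
Administrative surcharge: 10% of £141,750 = £14,175
Total penalty: £141,750 + £14,175 = £155,925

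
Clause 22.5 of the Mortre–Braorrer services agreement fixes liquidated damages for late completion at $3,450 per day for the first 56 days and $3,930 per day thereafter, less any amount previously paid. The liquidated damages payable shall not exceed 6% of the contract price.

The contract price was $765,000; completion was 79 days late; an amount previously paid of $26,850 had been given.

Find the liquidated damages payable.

$45,900

First 56 days: 56 × $3,450 = $193,200
Remaining days: (79 − 56) × $3,930 = $90,390
Accrued per-day damages: $193,200 + $90,390 = $283,590
Less amount previously paid: $283,590 − $26,850 = $256,740
Cap: 6% of $765,000 = $45,900
Cap at $45,900: $256,740 exceeds the cap → $45,900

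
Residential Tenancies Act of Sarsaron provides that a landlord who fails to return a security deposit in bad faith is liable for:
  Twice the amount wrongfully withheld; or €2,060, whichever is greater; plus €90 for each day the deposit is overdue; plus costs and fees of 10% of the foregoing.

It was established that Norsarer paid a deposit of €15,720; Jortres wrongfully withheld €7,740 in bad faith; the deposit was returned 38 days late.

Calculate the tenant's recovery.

Doubled: 2 × €7,740 = €15,480
Minimum €2,060: €15,480 meets the minimum, no increase.
Late-return penalty: 38 × €90 = €3,420
Damages plus late penalty: €15,480 + €3,420 = €18,900
Costs and fees: 10% of €18,900 = €1,890
Total recovery: €18,900 + €1,890 = €20,790

Recovery: €20,790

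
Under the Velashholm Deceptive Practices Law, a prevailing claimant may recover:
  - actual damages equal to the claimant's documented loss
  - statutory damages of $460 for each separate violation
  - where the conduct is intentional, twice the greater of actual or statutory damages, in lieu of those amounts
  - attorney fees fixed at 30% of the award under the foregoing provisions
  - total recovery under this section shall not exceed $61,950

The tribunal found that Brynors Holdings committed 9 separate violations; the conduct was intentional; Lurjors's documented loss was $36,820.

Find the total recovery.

Statutory damages: 9 × $460 = $4,140
Greater of actual damages ($36,820) or statutory damages ($4,140): $36,820
Doubled: 2 × $36,820 = $73,640
Attorney fees: 30% of $73,640 = $22,092
Total before cap: $73,640 + $22,092 = $95,732
Cap at $61,950: $95,732 exceeds the cap → $61,950

$61,950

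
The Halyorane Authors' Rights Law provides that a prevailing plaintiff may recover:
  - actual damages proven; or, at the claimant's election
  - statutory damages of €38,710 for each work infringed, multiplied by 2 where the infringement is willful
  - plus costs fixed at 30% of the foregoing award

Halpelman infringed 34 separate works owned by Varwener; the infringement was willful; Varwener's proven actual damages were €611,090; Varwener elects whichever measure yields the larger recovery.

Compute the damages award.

Award: €3,421,964

Statutory damages: 34 × €38,710 = €1,316,140
Doubled: 2 × €1,316,140 = €2,632,280
Greater of actual damages (€611,090) or enhanced statutory damages (€2,632,280): €2,632,280
Costs: 30% of €2,632,280 = €789,684
Award plus costs: €2,632,280 + €789,684 = €3,421,964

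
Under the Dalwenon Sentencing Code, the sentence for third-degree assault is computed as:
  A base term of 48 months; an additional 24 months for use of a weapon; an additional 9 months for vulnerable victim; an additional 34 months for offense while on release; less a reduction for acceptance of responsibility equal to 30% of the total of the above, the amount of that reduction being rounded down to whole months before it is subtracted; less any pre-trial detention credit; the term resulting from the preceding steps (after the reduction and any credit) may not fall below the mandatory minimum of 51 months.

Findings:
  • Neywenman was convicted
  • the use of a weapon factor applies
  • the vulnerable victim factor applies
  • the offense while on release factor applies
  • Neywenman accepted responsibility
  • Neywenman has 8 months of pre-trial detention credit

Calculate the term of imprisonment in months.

73 months

Use of a weapon enhancement: +24 months
Vulnerable victim enhancement: +9 months
Offense while on release enhancement: +34 months
Adjusted term: 48 months + 24 months + 9 months + 34 months = 115 months
Acceptance of responsibility reduction: 30% of 115 months = 34 months (rounded down)
After reduction: 115 − 34 = 81 months
Less pre-trial detention credit: 81 months − 8 months = 73 months
Minimum 51 months: 73 months meets the minimum, no increase.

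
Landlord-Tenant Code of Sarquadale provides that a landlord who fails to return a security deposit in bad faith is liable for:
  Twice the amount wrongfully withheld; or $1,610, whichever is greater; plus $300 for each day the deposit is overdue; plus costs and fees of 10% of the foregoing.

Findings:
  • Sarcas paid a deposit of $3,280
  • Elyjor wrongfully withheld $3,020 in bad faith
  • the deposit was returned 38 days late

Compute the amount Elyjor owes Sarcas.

Recovery: $19,184

Doubled: 2 × $3,020 = $6,040
Minimum $1,610: $6,040 meets the minimum, no increase.
Late-return penalty: 38 × $300 = $11,400
Damages plus late penalty: $6,040 + $11,400 = $17,440
Costs and fees: 10% of $17,440 = $1,744
Total recovery: $17,440 + $1,744 = $19,184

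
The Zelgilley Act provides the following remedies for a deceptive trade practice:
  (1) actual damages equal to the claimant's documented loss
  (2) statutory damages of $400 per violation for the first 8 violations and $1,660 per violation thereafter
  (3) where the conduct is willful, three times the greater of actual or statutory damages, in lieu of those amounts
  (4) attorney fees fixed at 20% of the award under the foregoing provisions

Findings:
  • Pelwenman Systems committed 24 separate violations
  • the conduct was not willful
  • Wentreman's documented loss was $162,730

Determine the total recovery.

First 8 violations: 8 × $400 = $3,200
Remaining violations: (24 − 8) × $1,660 = $26,560
Statutory damages: $3,200 + $26,560 = $29,760
Conduct not willful: the in-lieu enhancement does not apply.
Actual plus statutory damages: $162,730 + $29,760 = $192,490
Attorney fees: 20% of $192,490 = $38,498
Total recovery: $192,490 + $38,498 = $230,988

$230,988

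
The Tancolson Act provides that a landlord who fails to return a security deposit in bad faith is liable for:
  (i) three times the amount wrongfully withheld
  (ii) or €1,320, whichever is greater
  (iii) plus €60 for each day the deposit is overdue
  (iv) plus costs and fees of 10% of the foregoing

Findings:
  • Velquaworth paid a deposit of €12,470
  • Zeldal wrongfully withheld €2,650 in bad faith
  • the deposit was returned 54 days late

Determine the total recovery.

Trebled: 3 × €2,650 = €7,950
Minimum €1,320: €7,950 meets the minimum, no increase.
Late-return penalty: 54 × €60 = €3,240
Damages plus late penalty: €7,950 + €3,240 = €11,190
Costs and fees: 10% of €11,190 = €1,119
Total recovery: €11,190 + €1,119 = €12,309

€12,309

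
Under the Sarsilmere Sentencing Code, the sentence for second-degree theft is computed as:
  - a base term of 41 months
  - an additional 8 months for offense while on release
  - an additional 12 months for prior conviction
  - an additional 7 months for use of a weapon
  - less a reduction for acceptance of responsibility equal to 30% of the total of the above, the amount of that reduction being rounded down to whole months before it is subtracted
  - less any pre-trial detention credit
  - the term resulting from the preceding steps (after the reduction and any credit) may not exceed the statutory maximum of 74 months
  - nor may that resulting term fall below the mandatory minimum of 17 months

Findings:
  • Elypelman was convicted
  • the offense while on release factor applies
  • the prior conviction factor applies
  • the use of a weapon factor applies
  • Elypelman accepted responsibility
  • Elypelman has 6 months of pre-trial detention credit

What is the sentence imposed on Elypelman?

42 months

Offense while on release enhancement: +8 months
Prior conviction enhancement: +12 months
Use of a weapon enhancement: +7 months
Adjusted term: 41 months + 8 months + 12 months + 7 months = 68 months
Acceptance of responsibility reduction: 30% of 68 months = 20 months (rounded down)
After reduction: 68 − 20 = 48 months
Less pre-trial detention credit: 48 months − 6 months = 42 months
Cap at 74 months: 42 months is within the cap, no reduction.
Minimum 17 months: 42 months meets the minimum, no increase.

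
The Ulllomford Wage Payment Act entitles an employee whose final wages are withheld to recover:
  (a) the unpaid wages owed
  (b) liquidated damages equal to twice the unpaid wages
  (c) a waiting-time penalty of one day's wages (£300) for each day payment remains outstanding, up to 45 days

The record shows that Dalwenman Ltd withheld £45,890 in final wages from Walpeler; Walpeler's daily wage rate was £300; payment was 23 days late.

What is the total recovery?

Total award: £144,570

Doubled: 2 × £45,890 = £91,780
Penalty days: min(23, 45) = 23
Waiting-time penalty: 23 × £300 = £6,900
Total award: £45,890 + £91,780 + £6,900 = £144,570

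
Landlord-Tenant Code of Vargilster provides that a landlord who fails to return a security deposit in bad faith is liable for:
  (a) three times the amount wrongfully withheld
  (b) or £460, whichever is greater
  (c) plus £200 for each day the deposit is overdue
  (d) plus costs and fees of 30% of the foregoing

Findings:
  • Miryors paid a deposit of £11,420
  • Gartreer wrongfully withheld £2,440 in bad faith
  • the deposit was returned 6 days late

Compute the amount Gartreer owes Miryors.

Trebled: 3 × £2,440 = £7,320
Minimum £460: £7,320 meets the minimum, no increase.
Late-return penalty: 6 × £200 = £1,200
Damages plus late penalty: £7,320 + £1,200 = £8,520
Costs and fees: 30% of £8,520 = £2,556
Total recovery: £8,520 + £2,556 = £11,076

Recovery: £11,076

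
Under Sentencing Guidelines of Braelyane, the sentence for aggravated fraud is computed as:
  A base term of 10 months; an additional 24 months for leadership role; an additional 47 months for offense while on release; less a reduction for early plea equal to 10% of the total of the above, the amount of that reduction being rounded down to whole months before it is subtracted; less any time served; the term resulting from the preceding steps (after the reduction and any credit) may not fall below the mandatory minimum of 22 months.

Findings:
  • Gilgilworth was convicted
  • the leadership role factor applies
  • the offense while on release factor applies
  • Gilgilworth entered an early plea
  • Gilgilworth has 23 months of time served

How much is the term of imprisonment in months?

Sentence: 50 months

Leadership role enhancement: +24 months
Offense while on release enhancement: +47 months
Adjusted term: 10 months + 24 months + 47 months = 81 months
Early plea reduction: 10% of 81 months = 8 months (rounded down)
After reduction: 81 − 8 = 73 months
Less time served: 73 months − 23 months = 50 months
Minimum 22 months: 50 months meets the minimum, no increase.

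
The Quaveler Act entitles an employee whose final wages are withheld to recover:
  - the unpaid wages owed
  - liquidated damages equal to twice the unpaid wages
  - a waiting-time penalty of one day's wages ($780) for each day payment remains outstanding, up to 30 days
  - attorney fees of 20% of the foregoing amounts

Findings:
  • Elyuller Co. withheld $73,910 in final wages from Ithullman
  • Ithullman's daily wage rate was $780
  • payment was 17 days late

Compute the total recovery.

Total award: $281,988

Doubled: 2 × $73,910 = $147,820
Penalty days: min(17, 30) = 17
Waiting-time penalty: 17 × $780 = $13,260
Subtotal: $73,910 + $147,820 + $13,260 = $234,990
Attorney fees: 20% of $234,990 = $46,998
Total award: $234,990 + $46,998 = $281,988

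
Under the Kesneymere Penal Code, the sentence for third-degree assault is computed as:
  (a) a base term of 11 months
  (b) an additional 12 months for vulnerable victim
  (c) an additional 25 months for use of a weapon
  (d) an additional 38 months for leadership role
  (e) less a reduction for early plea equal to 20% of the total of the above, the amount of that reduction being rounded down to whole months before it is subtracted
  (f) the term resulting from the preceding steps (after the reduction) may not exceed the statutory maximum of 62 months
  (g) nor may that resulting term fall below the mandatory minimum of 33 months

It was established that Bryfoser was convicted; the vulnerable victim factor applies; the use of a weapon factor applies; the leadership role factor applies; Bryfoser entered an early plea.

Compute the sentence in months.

Vulnerable victim enhancement: +12 months
Use of a weapon enhancement: +25 months
Leadership role enhancement: +38 months
Adjusted term: 11 months + 12 months + 25 months + 38 months = 86 months
Early plea reduction: 20% of 86 months = 17 months (rounded down)
After reduction: 86 − 17 = 69 months
Cap at 62 months: 69 months exceeds the cap → 62 months
Minimum 33 months: 62 months meets the minimum, no increase.

62 months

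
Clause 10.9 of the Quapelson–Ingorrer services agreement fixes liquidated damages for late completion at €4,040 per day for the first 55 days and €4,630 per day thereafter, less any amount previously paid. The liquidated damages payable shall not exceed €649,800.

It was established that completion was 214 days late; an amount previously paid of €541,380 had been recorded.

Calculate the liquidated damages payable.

First 55 days: 55 × €4,040 = €222,200
Remaining days: (214 − 55) × €4,630 = €736,170
Accrued per-day damages: €222,200 + €736,170 = €958,370
Less amount previously paid: €958,370 − €541,380 = €416,990
Cap at €649,800: €416,990 is within the cap, no reduction.

€416,990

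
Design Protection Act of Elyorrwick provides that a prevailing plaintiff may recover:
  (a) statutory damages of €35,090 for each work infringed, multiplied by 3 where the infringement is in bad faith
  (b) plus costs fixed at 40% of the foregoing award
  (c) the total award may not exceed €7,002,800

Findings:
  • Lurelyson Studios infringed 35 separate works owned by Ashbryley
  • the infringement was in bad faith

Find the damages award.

Statutory damages: 35 × €35,090 = €1,228,150
Trebled: 3 × €1,228,150 = €3,684,450
Costs: 40% of €3,684,450 = €1,473,780
Award plus costs: €3,684,450 + €1,473,780 = €5,158,230
Cap at €7,002,800: €5,158,230 is within the cap, no reduction.

€5,158,230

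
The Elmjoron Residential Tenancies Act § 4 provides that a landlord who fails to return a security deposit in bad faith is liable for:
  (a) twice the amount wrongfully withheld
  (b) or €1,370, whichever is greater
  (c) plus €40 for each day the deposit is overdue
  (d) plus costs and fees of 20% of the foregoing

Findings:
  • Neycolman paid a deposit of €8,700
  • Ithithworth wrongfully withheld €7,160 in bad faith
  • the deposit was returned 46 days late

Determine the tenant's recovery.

€19,392

Doubled: 2 × €7,160 = €14,320
Minimum €1,370: €14,320 meets the minimum, no increase.
Late-return penalty: 46 × €40 = €1,840
Damages plus late penalty: €14,320 + €1,840 = €16,160
Costs and fees: 20% of €16,160 = €3,232
Total recovery: €16,160 + €3,232 = €19,392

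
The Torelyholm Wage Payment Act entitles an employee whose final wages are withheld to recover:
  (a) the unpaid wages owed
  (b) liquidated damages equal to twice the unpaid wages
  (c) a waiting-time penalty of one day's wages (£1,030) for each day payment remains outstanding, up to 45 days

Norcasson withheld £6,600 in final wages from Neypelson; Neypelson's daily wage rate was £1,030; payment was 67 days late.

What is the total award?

£66,150

Doubled: 2 × £6,600 = £13,200
Penalty days: min(67, 45) = 45
Waiting-time penalty: 45 × £1,030 = £46,350
Total award: £6,600 + £13,200 + £46,350 = £66,150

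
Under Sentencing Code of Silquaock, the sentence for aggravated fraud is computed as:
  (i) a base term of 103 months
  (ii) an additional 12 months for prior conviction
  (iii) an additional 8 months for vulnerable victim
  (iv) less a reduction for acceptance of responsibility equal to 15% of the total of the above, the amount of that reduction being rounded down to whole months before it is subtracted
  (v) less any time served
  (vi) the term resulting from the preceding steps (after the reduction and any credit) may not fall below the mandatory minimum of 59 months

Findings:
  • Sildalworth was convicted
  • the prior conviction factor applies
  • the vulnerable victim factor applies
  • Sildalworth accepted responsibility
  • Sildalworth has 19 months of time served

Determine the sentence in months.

Sentence: 86 months

Prior conviction enhancement: +12 months
Vulnerable victim enhancement: +8 months
Adjusted term: 103 months + 12 months + 8 months = 123 months
Acceptance of responsibility reduction: 15% of 123 months = 18 months (rounded down)
After reduction: 123 − 18 = 105 months
Less time served: 105 months − 19 months = 86 months
Minimum 59 months: 86 months meets the minimum, no increase.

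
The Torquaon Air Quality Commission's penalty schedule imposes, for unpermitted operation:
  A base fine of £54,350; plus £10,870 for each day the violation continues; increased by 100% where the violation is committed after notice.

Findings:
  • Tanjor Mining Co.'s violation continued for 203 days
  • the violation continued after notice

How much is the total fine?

£4,521,920

Per-day component: 203 × £10,870 = £2,206,610
Base plus per-day: £54,350 + £2,206,610 = £2,260,960
Enhancement: 100% of £2,260,960 = £2,260,960
Enhanced fine: £2,260,960 + £2,260,960 = £4,521,920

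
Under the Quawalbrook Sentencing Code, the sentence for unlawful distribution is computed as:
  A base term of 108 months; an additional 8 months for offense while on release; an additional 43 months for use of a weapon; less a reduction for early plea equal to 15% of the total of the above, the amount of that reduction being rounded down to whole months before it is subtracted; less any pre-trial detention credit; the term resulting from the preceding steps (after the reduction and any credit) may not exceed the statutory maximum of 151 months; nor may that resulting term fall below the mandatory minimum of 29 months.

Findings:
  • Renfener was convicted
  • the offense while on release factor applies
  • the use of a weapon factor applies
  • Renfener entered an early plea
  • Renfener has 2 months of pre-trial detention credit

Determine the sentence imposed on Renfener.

Offense while on release enhancement: +8 months
Use of a weapon enhancement: +43 months
Adjusted term: 108 months + 8 months + 43 months = 159 months
Early plea reduction: 15% of 159 months = 23 months (rounded down)
After reduction: 159 − 23 = 136 months
Less pre-trial detention credit: 136 months − 2 months = 134 months
Cap at 151 months: 134 months is within the cap, no reduction.
Minimum 29 months: 134 months meets the minimum, no increase.

134 months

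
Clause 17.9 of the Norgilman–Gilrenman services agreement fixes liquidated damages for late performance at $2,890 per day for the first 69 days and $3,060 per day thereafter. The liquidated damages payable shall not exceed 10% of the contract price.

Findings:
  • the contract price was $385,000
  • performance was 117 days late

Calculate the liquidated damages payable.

$38,500

First 69 days: 69 × $2,890 = $199,410
Remaining days: (117 − 69) × $3,060 = $146,880
Accrued per-day damages: $199,410 + $146,880 = $346,290
Cap: 10% of $385,000 = $38,500
Cap at $38,500: $346,290 exceeds the cap → $38,500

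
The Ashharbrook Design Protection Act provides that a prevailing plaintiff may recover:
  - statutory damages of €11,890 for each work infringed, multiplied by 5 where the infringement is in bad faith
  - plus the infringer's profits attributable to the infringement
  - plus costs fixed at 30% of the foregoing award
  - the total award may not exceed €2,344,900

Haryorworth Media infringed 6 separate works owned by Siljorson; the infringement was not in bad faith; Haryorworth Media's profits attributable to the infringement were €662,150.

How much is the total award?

Statutory damages: 6 × €11,890 = €71,340
Infringement not in bad faith: no ×5 enhancement.
Combined award: €71,340 + €662,150 = €733,490
Costs: 30% of €733,490 = €220,047
Award plus costs: €733,490 + €220,047 = €953,537
Cap at €2,344,900: €953,537 is within the cap, no reduction.

Award: €953,537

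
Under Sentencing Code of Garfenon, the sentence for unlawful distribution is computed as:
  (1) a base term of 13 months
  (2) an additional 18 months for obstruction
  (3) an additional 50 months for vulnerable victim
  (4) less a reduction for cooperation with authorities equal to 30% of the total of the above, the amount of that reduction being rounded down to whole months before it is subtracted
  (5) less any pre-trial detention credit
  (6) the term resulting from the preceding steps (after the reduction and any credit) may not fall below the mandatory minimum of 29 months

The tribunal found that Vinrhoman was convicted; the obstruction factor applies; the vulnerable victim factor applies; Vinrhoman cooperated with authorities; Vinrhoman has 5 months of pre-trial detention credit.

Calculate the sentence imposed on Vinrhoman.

52 months

Obstruction enhancement: +18 months
Vulnerable victim enhancement: +50 months
Adjusted term: 13 months + 18 months + 50 months = 81 months
Cooperation with authorities reduction: 30% of 81 months = 24 months (rounded down)
After reduction: 81 − 24 = 57 months
Less pre-trial detention credit: 57 months − 5 months = 52 months
Minimum 29 months: 52 months meets the minimum, no increase.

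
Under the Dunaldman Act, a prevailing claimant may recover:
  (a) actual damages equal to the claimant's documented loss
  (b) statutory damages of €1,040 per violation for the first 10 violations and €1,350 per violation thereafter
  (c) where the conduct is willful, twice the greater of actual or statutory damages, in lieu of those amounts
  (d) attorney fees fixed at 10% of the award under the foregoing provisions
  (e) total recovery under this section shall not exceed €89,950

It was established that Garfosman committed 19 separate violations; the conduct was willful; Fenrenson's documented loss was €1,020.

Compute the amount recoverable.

First 10 violations: 10 × €1,040 = €10,400
Remaining violations: (19 − 10) × €1,350 = €12,150
Statutory damages: €10,400 + €12,150 = €22,550
Greater of actual damages (€1,020) or statutory damages (€22,550): €22,550
Doubled: 2 × €22,550 = €45,100
Attorney fees: 10% of €45,100 = €4,510
Total before cap: €45,100 + €4,510 = €49,610
Cap at €89,950: €49,610 is within the cap, no reduction.

Total recovery: €49,610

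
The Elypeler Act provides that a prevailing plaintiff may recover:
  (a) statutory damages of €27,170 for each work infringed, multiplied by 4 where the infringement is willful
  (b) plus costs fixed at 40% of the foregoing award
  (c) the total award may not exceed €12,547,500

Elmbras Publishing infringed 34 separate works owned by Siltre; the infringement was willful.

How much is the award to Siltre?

Statutory damages: 34 × €27,170 = €923,780
Multiplied by 4: 4 × €923,780 = €3,695,120
Costs: 40% of €3,695,120 = €1,478,048
Award plus costs: €3,695,120 + €1,478,048 = €5,173,168
Cap at €12,547,500: €5,173,168 is within the cap, no reduction.

€5,173,168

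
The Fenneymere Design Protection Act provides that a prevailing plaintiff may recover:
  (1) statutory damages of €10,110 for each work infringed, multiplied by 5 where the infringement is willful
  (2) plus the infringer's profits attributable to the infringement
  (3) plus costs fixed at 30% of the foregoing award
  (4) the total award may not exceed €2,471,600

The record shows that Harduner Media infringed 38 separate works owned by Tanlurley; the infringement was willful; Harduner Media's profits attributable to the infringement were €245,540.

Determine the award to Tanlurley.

Statutory damages: 38 × €10,110 = €384,180
Multiplied by 5: 5 × €384,180 = €1,920,900
Combined award: €1,920,900 + €245,540 = €2,166,440
Costs: 30% of €2,166,440 = €649,932
Award plus costs: €2,166,440 + €649,932 = €2,816,372
Cap at €2,471,600: €2,816,372 exceeds the cap → €2,471,600

€2,471,600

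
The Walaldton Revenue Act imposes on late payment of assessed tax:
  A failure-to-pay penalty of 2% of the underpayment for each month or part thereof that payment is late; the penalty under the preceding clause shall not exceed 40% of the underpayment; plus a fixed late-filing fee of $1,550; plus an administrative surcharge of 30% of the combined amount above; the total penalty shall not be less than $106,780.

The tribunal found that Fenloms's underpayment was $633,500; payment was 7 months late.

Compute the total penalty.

$117,312

Accrued rate: 2% × 7 = 14%, capped at 40% → 14%
Failure-to-pay penalty: 14% of $633,500 = $88,690
Penalty before surcharge: $88,690 + $1,550 = $90,240
Administrative surcharge: 30% of $90,240 = $27,072
Total penalty: $90,240 + $27,072 = $117,312
Minimum $106,780: $117,312 meets the minimum, no increase.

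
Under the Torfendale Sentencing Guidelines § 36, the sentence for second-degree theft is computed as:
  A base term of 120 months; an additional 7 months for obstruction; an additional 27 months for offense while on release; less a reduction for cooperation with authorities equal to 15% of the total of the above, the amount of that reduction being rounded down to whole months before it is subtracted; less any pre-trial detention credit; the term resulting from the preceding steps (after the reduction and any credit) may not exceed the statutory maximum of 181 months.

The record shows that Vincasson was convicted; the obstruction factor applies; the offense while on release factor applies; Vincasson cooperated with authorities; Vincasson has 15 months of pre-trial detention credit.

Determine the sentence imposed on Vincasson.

Obstruction enhancement: +7 months
Offense while on release enhancement: +27 months
Adjusted term: 120 months + 7 months + 27 months = 154 months
Cooperation with authorities reduction: 15% of 154 months = 23 months (rounded down)
After reduction: 154 − 23 = 131 months
Less pre-trial detention credit: 131 months − 15 months = 116 months
Cap at 181 months: 116 months is within the cap, no reduction.

116 months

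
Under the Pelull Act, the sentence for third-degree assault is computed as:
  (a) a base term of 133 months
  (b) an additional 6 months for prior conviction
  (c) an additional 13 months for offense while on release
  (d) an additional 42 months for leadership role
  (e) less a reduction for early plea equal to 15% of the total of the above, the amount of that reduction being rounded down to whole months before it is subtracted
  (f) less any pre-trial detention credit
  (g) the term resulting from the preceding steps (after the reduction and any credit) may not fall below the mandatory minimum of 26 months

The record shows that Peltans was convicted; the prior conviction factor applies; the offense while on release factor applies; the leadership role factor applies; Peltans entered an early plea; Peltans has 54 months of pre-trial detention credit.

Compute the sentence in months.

Sentence: 111 months

Prior conviction enhancement: +6 months
Offense while on release enhancement: +13 months
Leadership role enhancement: +42 months
Adjusted term: 133 months + 6 months + 13 months + 42 months = 194 months
Early plea reduction: 15% of 194 months = 29 months (rounded down)
After reduction: 194 − 29 = 165 months
Less pre-trial detention credit: 165 months − 54 months = 111 months
Minimum 26 months: 111 months meets the minimum, no increase.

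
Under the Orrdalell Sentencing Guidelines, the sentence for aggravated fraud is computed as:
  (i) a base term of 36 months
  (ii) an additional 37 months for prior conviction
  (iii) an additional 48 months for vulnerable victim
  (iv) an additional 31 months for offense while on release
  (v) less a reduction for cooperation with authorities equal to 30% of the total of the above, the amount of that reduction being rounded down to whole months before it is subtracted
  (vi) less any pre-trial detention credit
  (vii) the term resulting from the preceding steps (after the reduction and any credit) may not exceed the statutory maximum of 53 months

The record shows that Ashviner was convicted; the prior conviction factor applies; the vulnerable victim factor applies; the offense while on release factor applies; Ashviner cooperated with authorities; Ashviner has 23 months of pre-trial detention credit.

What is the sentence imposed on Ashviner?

53 months

Prior conviction enhancement: +37 months
Vulnerable victim enhancement: +48 months
Offense while on release enhancement: +31 months
Adjusted term: 36 months + 37 months + 48 months + 31 months = 152 months
Cooperation with authorities reduction: 30% of 152 months = 45 months (rounded down)
After reduction: 152 − 45 = 107 months
Less pre-trial detention credit: 107 months − 23 months = 84 months
Cap at 53 months: 84 months exceeds the cap → 53 months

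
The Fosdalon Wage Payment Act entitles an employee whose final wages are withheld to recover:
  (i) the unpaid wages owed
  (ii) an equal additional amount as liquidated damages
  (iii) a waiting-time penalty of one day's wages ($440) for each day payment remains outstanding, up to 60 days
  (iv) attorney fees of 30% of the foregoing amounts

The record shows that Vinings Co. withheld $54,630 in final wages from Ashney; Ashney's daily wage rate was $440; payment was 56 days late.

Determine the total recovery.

$174,070

Liquidated damages (equal amount): $54,630
Penalty days: min(56, 60) = 56
Waiting-time penalty: 56 × $440 = $24,640
Subtotal: $54,630 + $54,630 + $24,640 = $133,900
Attorney fees: 30% of $133,900 = $40,170
Total award: $133,900 + $40,170 = $174,070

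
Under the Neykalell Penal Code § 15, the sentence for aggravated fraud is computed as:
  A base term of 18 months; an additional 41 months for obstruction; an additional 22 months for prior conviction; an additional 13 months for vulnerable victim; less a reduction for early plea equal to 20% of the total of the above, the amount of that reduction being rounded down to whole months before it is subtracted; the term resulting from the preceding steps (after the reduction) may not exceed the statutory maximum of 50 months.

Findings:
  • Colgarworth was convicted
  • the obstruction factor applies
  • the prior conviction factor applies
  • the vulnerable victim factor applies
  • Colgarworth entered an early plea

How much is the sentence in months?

Obstruction enhancement: +41 months
Prior conviction enhancement: +22 months
Vulnerable victim enhancement: +13 months
Adjusted term: 18 months + 41 months + 22 months + 13 months = 94 months
Early plea reduction: 20% of 94 months = 18 months (rounded down)
After reduction: 94 − 18 = 76 months
Cap at 50 months: 76 months exceeds the cap → 50 months

50 months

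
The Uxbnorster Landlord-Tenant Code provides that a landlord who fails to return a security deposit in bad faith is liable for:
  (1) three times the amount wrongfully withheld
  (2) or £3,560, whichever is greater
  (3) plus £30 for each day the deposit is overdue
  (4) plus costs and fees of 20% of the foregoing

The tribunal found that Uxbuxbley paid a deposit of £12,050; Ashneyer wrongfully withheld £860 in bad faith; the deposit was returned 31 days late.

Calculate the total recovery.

Trebled: 3 × £860 = £2,580
Minimum £3,560: £2,580 is below the minimum → £3,560
Late-return penalty: 31 × £30 = £930
Damages plus late penalty: £3,560 + £930 = £4,490
Costs and fees: 20% of £4,490 = £898
Total recovery: £4,490 + £898 = £5,388

£5,388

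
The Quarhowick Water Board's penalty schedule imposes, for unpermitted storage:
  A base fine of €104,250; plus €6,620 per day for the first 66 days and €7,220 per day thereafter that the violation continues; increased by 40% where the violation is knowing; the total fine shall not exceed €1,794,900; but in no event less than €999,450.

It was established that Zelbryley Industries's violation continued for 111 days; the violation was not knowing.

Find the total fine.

First 66 days: 66 × €6,620 = €436,920
Remaining days: (111 − 66) × €7,220 = €324,900
Per-day component: €436,920 + €324,900 = €761,820
Base plus per-day: €104,250 + €761,820 = €866,070
The violation was not knowing: no 40% increase.
Cap at €1,794,900: €866,070 is within the cap, no reduction.
Minimum €999,450: €866,070 is below the minimum → €999,450

€999,450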